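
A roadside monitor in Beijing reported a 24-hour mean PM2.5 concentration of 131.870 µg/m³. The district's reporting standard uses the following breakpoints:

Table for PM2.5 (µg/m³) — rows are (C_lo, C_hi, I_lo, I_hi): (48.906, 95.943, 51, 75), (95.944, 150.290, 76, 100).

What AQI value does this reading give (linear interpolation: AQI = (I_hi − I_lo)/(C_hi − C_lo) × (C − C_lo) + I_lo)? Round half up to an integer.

PM2.5: 131.870 lies in 95.944–150.290, so I_lo=76, I_hi=100, C_lo=95.944, C_hi=150.290.
(100−76)/(150.290−95.944) × (131.870−95.944) + 76 = 24/54.346 × 35.926 + 76 ≈ 91.87 → 92.

92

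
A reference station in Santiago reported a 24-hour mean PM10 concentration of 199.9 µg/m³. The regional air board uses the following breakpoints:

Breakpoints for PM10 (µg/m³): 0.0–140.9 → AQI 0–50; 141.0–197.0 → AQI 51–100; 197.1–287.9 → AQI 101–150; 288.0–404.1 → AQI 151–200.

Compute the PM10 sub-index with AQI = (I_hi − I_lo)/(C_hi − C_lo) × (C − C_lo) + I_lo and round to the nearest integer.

103

PM10: 199.9 lies in 197.1–287.9, so I_lo=101, I_hi=150, C_lo=197.1, C_hi=287.9.
(150−101)/(287.9−197.1) × (199.9−197.1) + 101 = 49/90.8 × 2.8 + 101 ≈ 102.51 → 103.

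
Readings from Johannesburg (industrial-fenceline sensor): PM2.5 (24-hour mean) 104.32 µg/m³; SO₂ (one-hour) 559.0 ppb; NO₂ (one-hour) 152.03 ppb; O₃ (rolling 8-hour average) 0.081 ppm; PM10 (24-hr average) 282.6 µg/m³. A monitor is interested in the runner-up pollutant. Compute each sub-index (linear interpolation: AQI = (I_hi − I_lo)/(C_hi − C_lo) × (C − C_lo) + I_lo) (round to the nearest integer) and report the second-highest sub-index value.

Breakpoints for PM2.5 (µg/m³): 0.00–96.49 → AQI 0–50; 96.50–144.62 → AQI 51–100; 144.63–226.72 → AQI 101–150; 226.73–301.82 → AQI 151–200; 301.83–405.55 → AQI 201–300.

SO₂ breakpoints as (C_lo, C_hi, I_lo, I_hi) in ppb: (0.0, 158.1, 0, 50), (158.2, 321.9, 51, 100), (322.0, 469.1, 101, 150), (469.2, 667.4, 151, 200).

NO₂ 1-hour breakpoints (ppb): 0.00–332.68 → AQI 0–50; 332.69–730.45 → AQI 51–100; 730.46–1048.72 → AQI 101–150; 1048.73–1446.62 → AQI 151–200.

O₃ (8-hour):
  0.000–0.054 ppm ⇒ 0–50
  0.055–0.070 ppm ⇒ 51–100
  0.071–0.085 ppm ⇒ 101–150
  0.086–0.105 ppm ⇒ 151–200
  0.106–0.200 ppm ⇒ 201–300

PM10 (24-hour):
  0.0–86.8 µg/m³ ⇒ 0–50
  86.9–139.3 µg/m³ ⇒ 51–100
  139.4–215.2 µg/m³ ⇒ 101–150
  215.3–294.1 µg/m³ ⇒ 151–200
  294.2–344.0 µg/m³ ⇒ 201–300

173

PM2.5 104.32: bracket 96.50–144.62 → index 51–100; slope 49/48.12, offset 7.82.
AQI = 51 + 49/48.12·7.82 ≈ 58.96 ⇒ 59.
SO₂: 559.0 ∈ [469.2, 667.4] ↔ index [151, 200].
151 + (559.0−469.2)·(200−151)/(667.4−469.2) = 151 + 89.8·49/198.2 ≈ 173.20, so AQI = 173.
NO₂: row 0.00–332.68 (AQI 0–50). (50−0)·(152.03−0.00)/(332.68−0.00) + 0 = 50·152.03/332.68 + 0 ≈ 22.85 → 23.
O₃: 0.081 lies in 0.071–0.085, so I_lo=101, I_hi=150, C_lo=0.071, C_hi=0.085.
(150−101)/(0.085−0.071) × (0.081−0.071) + 101 = 49/0.014 × 0.010 + 101 ≈ 136.00 → 136.
PM10 282.6: bracket 215.3–294.1 → index 151–200; slope 49/78.8, offset 67.3.
AQI = 151 + 49/78.8·67.3 ≈ 192.85 ⇒ 193.
Sub-indices: PM2.5→59, SO₂→173, NO₂→23, O₃→136, PM10→193. Ranked high→low: 193, 173, 136, 59, 23. Second-highest sub-index = 173.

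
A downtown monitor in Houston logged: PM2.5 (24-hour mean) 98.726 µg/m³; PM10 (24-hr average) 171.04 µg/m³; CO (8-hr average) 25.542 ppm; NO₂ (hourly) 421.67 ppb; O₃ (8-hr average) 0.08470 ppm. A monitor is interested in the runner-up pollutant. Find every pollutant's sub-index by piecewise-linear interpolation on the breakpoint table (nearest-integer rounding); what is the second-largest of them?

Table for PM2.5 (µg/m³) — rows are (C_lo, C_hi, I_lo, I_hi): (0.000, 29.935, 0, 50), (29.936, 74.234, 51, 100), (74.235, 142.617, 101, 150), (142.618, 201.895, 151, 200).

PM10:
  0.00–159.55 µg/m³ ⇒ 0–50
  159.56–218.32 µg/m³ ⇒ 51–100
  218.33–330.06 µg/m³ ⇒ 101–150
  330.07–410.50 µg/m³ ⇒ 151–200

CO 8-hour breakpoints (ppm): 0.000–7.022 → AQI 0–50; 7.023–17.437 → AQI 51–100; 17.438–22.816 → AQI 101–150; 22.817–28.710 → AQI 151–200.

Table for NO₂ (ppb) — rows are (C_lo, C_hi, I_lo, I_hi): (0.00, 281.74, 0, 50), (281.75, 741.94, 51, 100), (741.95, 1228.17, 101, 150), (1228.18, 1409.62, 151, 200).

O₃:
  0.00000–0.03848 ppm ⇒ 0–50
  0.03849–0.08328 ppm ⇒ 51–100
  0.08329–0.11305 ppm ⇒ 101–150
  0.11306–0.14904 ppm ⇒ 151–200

PM2.5: row 74.235–142.617 (AQI 101–150). (150−101)·(98.726−74.235)/(142.617−74.235) + 101 = 49·24.491/68.382 + 101 ≈ 118.55 → 119.
PM10: row 159.56–218.32 (AQI 51–100). (100−51)·(171.04−159.56)/(218.32−159.56) + 51 = 49·11.48/58.76 + 51 ≈ 60.57 → 61.
CO: row 22.817–28.710 (AQI 151–200). (200−151)·(25.542−22.817)/(28.710−22.817) + 151 = 49·2.725/5.893 + 151 ≈ 173.66 → 174.
NO₂ 421.67: bracket 281.75–741.94 → index 51–100; slope 49/460.19, offset 139.92.
AQI = 51 + 49/460.19·139.92 ≈ 65.90 ⇒ 66.
O₃: 0.08470 ∈ [0.08329, 0.11305] ↔ index [101, 150].
101 + (0.08470−0.08329)·(150−101)/(0.11305−0.08329) = 101 + 0.00141·49/0.02976 ≈ 103.32, so AQI = 103.
Sub-indices: PM2.5→119, PM10→61, CO→174, NO₂→66, O₃→103. Ranked high→low: 174, 119, 103, 66, 61. Second-highest sub-index = 119.

119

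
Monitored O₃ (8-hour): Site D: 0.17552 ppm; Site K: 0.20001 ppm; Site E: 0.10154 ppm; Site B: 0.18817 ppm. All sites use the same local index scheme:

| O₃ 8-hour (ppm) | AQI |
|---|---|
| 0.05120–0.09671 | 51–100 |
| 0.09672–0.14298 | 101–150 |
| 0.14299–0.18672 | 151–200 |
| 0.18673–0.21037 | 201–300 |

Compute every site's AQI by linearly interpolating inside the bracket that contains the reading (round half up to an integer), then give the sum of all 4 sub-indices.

757

Site D: 0.17552 ∈ [0.14299, 0.18672] ↔ index [151, 200].
151 + (0.17552−0.14299)·(200−151)/(0.18672−0.14299) = 151 + 0.03253·49/0.04373 ≈ 187.45, so AQI = 187.
Site K: row 0.18673–0.21037 (AQI 201–300). (300−201)·(0.20001−0.18673)/(0.21037−0.18673) + 201 = 99·0.01328/0.02364 + 201 ≈ 256.61 → 257.
Site E: row 0.09672–0.14298 (AQI 101–150). (150−101)·(0.10154−0.09672)/(0.14298−0.09672) + 101 = 49·0.00482/0.04626 + 101 ≈ 106.11 → 106.
Site B 0.18817: bracket 0.18673–0.21037 → index 201–300; slope 99/0.02364, offset 0.00144.
AQI = 201 + 99/0.02364·0.00144 ≈ 207.03 ⇒ 207.
AQIs: Site D=187, Site K=257, Site E=106, Site B=207. Sum = 187 + 257 + 106 + 207 = 757.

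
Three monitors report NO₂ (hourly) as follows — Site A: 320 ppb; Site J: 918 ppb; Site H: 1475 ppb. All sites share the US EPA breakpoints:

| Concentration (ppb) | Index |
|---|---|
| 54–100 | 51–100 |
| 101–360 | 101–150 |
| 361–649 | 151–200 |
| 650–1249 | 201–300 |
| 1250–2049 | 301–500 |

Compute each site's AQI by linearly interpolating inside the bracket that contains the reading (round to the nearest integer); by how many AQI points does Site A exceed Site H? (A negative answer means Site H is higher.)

Site A: 320 lies in 101–360, so I_lo=101, I_hi=150, C_lo=101, C_hi=360.
(150−101)/(360−101) × (320−101) + 101 = 49/259 × 219 + 101 ≈ 142.43 → 142.
Site J: row 650–1249 (AQI 201–300). (300−201)·(918−650)/(1249−650) + 201 = 99·268/599 + 201 ≈ 245.29 → 245.
Site H: 1475 ∈ [1250, 2049] ↔ index [301, 500].
301 + (1475−1250)·(500−301)/(2049−1250) = 301 + 225·199/799 ≈ 357.04, so AQI = 357.
AQIs: Site A=142, Site J=245, Site H=357. Site A (142) − Site H (357) = -215.

-215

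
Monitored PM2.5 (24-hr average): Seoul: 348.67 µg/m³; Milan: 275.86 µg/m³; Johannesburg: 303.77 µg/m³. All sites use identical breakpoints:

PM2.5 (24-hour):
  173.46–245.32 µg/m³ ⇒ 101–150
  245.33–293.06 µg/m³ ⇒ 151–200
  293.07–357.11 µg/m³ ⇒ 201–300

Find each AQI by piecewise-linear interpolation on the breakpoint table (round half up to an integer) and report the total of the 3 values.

Seoul: 348.67 lies in 293.07–357.11, so I_lo=201, I_hi=300, C_lo=293.07, C_hi=357.11.
(300−201)/(357.11−293.07) × (348.67−293.07) + 201 = 99/64.04 × 55.60 + 201 ≈ 286.95 → 287.
Milan: 275.86 lies in 245.33–293.06, so I_lo=151, I_hi=200, C_lo=245.33, C_hi=293.06.
(200−151)/(293.06−245.33) × (275.86−245.33) + 151 = 49/47.73 × 30.53 + 151 ≈ 182.34 → 182.
Johannesburg: 303.77 lies in 293.07–357.11, so I_lo=201, I_hi=300, C_lo=293.07, C_hi=357.11.
(300−201)/(357.11−293.07) × (303.77−293.07) + 201 = 99/64.04 × 10.70 + 201 ≈ 217.54 → 218.
AQIs: Seoul=287, Milan=182, Johannesburg=218. Sum = 287 + 182 + 218 = 687.

687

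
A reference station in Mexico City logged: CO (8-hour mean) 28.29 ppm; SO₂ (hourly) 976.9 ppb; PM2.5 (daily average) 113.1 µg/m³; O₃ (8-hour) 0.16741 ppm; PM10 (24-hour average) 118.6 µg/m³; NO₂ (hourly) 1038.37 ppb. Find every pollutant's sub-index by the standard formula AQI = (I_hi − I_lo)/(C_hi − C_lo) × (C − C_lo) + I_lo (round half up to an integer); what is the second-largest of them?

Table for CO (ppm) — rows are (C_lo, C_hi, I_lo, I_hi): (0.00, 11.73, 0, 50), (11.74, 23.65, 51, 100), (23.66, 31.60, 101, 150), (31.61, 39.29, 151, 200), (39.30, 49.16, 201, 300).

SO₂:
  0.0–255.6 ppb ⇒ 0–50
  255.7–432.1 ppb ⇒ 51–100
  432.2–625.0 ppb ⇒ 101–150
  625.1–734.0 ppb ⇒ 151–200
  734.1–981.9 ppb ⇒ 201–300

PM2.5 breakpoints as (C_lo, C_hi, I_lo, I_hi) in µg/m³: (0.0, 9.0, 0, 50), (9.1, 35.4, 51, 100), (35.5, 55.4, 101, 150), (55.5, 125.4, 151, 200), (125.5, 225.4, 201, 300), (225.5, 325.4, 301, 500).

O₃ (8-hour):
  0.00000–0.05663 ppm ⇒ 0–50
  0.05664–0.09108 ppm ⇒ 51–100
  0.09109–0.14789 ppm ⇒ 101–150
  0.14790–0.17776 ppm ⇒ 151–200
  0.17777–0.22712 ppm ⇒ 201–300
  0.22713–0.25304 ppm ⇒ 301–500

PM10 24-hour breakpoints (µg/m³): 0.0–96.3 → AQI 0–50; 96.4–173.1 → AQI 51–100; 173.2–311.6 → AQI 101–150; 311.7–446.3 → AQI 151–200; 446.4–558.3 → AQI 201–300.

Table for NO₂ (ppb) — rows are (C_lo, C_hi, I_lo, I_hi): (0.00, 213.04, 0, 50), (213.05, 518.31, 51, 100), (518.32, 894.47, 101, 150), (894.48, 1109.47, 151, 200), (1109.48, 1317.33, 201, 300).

CO 28.29: bracket 23.66–31.60 → index 101–150; slope 49/7.94, offset 4.63.
AQI = 101 + 49/7.94·4.63 ≈ 129.57 ⇒ 130.
SO₂ 976.9: bracket 734.1–981.9 → index 201–300; slope 99/247.8, offset 242.8.
AQI = 201 + 99/247.8·242.8 ≈ 298.00 ⇒ 298.
PM2.5: row 55.5–125.4 (AQI 151–200). (200−151)·(113.1−55.5)/(125.4−55.5) + 151 = 49·57.6/69.9 + 151 ≈ 191.38 → 191.
O₃ 0.16741: bracket 0.14790–0.17776 → index 151–200; slope 49/0.02986, offset 0.01951.
AQI = 151 + 49/0.02986·0.01951 ≈ 183.02 ⇒ 183.
PM10: 118.6 lies in 96.4–173.1, so I_lo=51, I_hi=100, C_lo=96.4, C_hi=173.1.
(100−51)/(173.1−96.4) × (118.6−96.4) + 51 = 49/76.7 × 22.2 + 51 ≈ 65.18 → 65.
NO₂: row 894.48–1109.47 (AQI 151–200). (200−151)·(1038.37−894.48)/(1109.47−894.48) + 151 = 49·143.89/214.99 + 151 ≈ 183.80 → 184.
Sub-indices: CO→130, SO₂→298, PM2.5→191, O₃→183, PM10→65, NO₂→184. Ranked high→low: 298, 191, 184, 183, 130, 65. Second-highest sub-index = 191.

191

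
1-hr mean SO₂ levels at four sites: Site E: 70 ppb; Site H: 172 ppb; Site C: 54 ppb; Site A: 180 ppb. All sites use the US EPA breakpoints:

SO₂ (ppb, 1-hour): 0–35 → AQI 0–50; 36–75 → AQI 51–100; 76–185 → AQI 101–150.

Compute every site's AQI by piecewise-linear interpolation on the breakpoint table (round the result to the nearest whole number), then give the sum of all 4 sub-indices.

Site E 70: bracket 36–75 → index 51–100; slope 49/39, offset 34.
AQI = 51 + 49/39·34 ≈ 93.72 ⇒ 94.
Site H: 172 lies in 76–185, so I_lo=101, I_hi=150, C_lo=76, C_hi=185.
(150−101)/(185−76) × (172−76) + 101 = 49/109 × 96 + 101 ≈ 144.16 → 144.
Site C: 54 lies in 36–75, so I_lo=51, I_hi=100, C_lo=36, C_hi=75.
(100−51)/(75−36) × (54−36) + 51 = 49/39 × 18 + 51 ≈ 73.62 → 74.
Site A 180: bracket 76–185 → index 101–150; slope 49/109, offset 104.
AQI = 101 + 49/109·104 ≈ 147.75 ⇒ 148.
AQIs: Site E=94, Site H=144, Site C=74, Site A=148. Sum = 94 + 144 + 74 + 148 = 460.

460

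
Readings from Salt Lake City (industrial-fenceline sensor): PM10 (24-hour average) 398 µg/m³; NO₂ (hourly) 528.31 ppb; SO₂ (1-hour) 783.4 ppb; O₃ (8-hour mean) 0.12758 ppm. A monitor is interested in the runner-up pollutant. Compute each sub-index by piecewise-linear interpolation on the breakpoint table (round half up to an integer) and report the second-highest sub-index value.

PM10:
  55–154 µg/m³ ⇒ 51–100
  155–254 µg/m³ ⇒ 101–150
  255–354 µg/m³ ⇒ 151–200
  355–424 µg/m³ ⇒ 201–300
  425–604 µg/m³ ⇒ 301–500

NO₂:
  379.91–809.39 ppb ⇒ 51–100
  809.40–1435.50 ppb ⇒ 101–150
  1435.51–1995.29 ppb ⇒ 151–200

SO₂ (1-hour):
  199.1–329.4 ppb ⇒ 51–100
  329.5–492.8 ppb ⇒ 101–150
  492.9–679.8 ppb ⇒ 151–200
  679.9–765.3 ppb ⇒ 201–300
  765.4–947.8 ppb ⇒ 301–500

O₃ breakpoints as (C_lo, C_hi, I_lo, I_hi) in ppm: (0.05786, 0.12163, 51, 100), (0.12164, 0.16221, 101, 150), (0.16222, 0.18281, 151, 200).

263

PM10: row 355–424 (AQI 201–300). (300−201)·(398−355)/(424−355) + 201 = 99·43/69 + 201 ≈ 262.70 → 263.
NO₂ 528.31: bracket 379.91–809.39 → index 51–100; slope 49/429.48, offset 148.40.
AQI = 51 + 49/429.48·148.40 ≈ 67.93 ⇒ 68.
SO₂: row 765.4–947.8 (AQI 301–500). (500−301)·(783.4−765.4)/(947.8−765.4) + 301 = 199·18.0/182.4 + 301 ≈ 320.64 → 321.
O₃ 0.12758: bracket 0.12164–0.16221 → index 101–150; slope 49/0.04057, offset 0.00594.
AQI = 101 + 49/0.04057·0.00594 ≈ 108.17 ⇒ 108.
Sub-indices: PM10→263, NO₂→68, SO₂→321, O₃→108. Ranked high→low: 321, 263, 108, 68. Second-highest sub-index = 263.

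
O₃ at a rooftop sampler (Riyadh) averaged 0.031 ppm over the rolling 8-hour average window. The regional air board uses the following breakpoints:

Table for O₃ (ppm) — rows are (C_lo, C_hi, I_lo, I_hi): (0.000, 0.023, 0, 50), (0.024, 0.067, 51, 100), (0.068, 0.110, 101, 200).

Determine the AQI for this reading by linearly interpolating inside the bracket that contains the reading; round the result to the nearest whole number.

O₃: 0.031 lies in 0.024–0.067, so I_lo=51, I_hi=100, C_lo=0.024, C_hi=0.067.
(100−51)/(0.067−0.024) × (0.031−0.024) + 51 = 49/0.043 × 0.007 + 51 ≈ 58.98 → 59.

59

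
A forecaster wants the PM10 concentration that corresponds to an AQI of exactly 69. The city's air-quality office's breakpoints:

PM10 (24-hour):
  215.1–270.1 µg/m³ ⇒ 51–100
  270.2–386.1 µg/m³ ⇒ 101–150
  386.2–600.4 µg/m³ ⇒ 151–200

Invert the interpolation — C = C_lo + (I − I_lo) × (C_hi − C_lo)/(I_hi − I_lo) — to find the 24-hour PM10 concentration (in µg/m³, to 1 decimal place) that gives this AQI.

AQI 69 lies in the 51–100 band, which corresponds to 215.1–270.1 µg/m³.
C = 215.1 + (69−51)×(270.1−215.1)/(100−51) = 215.1 + 18×55.0/49 ≈ 235.304 µg/m³ → 235.3 µg/m³ to 1 dp.

235.3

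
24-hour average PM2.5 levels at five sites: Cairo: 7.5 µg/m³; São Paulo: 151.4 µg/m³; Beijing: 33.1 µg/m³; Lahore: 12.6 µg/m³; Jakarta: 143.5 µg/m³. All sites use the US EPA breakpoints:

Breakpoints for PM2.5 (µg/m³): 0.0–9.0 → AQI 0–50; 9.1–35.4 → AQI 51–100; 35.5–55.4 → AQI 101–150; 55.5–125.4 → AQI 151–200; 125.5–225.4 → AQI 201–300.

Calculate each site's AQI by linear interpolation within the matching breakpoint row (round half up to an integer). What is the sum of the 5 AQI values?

Cairo 7.5: bracket 0.0–9.0 → index 0–50; slope 50/9.0, offset 7.5.
AQI = 0 + 50/9.0·7.5 ≈ 41.67 ⇒ 42.
São Paulo: row 125.5–225.4 (AQI 201–300). (300−201)·(151.4−125.5)/(225.4−125.5) + 201 = 99·25.9/99.9 + 201 ≈ 226.67 → 227.
Beijing: row 9.1–35.4 (AQI 51–100). (100−51)·(33.1−9.1)/(35.4−9.1) + 51 = 49·24.0/26.3 + 51 ≈ 95.71 → 96.
Lahore: row 9.1–35.4 (AQI 51–100). (100−51)·(12.6−9.1)/(35.4−9.1) + 51 = 49·3.5/26.3 + 51 ≈ 57.52 → 58.
Jakarta: 143.5 ∈ [125.5, 225.4] ↔ index [201, 300].
201 + (143.5−125.5)·(300−201)/(225.4−125.5) = 201 + 18.0·99/99.9 ≈ 218.84, so AQI = 219.
AQIs: Cairo=42, São Paulo=227, Beijing=96, Lahore=58, Jakarta=219. Sum = 42 + 227 + 96 + 58 + 219 = 642.

642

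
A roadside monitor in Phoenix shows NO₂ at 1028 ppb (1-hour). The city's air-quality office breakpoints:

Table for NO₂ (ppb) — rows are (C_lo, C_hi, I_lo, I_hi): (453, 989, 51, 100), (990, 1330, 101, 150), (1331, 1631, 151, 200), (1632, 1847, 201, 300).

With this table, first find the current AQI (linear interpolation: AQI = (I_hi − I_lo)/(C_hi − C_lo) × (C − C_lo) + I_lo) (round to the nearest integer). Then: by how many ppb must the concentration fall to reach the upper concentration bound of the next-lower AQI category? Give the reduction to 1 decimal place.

39.0

NO₂: row 990–1330 (AQI 101–150). (150−101)·(1028−990)/(1330−990) + 101 = 49·38/340 + 101 ≈ 106.48 → 106.
Current AQI 106 is in the Unhealthy for Sensitive Groups range (101–150). The next-lower category tops out at AQI 100, whose upper concentration bound is 989 ppb.
Reduction needed = 1028 − 989 = 39.0 ppb.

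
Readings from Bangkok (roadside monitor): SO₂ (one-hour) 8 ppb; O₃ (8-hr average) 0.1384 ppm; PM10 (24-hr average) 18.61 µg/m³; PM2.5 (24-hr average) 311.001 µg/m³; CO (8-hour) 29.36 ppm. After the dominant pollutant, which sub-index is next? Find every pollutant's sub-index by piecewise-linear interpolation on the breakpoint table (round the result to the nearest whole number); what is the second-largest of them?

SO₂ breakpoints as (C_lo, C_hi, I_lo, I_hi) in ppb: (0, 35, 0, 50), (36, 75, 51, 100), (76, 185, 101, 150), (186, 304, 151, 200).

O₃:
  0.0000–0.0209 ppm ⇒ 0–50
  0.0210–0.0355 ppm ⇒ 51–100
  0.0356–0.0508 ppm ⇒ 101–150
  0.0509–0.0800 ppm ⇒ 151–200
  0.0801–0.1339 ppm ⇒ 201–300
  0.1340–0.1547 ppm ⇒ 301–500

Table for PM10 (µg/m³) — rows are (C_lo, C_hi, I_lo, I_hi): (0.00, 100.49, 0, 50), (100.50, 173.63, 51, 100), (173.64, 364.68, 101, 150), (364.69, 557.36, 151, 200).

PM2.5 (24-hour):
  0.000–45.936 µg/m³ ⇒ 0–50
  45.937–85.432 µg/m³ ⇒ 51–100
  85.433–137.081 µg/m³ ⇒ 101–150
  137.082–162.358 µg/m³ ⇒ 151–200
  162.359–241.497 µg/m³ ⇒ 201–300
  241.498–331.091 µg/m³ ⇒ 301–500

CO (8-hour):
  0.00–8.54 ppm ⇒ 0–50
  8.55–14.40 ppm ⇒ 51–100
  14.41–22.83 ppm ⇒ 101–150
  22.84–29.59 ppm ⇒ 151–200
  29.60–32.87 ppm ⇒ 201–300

343

SO₂: row 0–35 (AQI 0–50). (50−0)·(8−0)/(35−0) + 0 = 50·8/35 + 0 ≈ 11.43 → 11.
O₃: 0.1384 ∈ [0.1340, 0.1547] ↔ index [301, 500].
301 + (0.1384−0.1340)·(500−301)/(0.1547−0.1340) = 301 + 0.0044·199/0.0207 ≈ 343.30, so AQI = 343.
PM10: 18.61 lies in 0.00–100.49, so I_lo=0, I_hi=50, C_lo=0.00, C_hi=100.49.
(50−0)/(100.49−0.00) × (18.61−0.00) + 0 = 50/100.49 × 18.61 + 0 ≈ 9.26 → 9.
PM2.5: 311.001 lies in 241.498–331.091, so I_lo=301, I_hi=500, C_lo=241.498, C_hi=331.091.
(500−301)/(331.091−241.498) × (311.001−241.498) + 301 = 199/89.593 × 69.503 + 301 ≈ 455.38 → 455.
CO: 29.36 ∈ [22.84, 29.59] ↔ index [151, 200].
151 + (29.36−22.84)·(200−151)/(29.59−22.84) = 151 + 6.52·49/6.75 ≈ 198.33, so AQI = 198.
Sub-indices: SO₂→11, O₃→343, PM10→9, PM2.5→455, CO→198. Ranked high→low: 455, 343, 198, 11, 9. Second-highest sub-index = 343.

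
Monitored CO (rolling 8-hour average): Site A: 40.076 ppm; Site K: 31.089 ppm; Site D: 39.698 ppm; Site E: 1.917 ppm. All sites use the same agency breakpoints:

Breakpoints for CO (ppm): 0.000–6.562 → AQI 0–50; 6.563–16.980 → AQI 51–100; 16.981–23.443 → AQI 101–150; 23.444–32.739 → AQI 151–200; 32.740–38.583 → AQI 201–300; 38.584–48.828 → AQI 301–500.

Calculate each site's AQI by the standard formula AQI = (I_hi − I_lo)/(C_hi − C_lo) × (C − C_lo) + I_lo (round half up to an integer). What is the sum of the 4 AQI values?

Site A: 40.076 lies in 38.584–48.828, so I_lo=301, I_hi=500, C_lo=38.584, C_hi=48.828.
(500−301)/(48.828−38.584) × (40.076−38.584) + 301 = 199/10.244 × 1.492 + 301 ≈ 329.98 → 330.
Site K: 31.089 ∈ [23.444, 32.739] ↔ index [151, 200].
151 + (31.089−23.444)·(200−151)/(32.739−23.444) = 151 + 7.645·49/9.295 ≈ 191.30, so AQI = 191.
Site D: 39.698 ∈ [38.584, 48.828] ↔ index [301, 500].
301 + (39.698−38.584)·(500−301)/(48.828−38.584) = 301 + 1.114·199/10.244 ≈ 322.64, so AQI = 323.
Site E 1.917: bracket 0.000–6.562 → index 0–50; slope 50/6.562, offset 1.917.
AQI = 0 + 50/6.562·1.917 ≈ 14.61 ⇒ 15.
AQIs: Site A=330, Site K=191, Site D=323, Site E=15. Sum = 330 + 191 + 323 + 15 = 859.

859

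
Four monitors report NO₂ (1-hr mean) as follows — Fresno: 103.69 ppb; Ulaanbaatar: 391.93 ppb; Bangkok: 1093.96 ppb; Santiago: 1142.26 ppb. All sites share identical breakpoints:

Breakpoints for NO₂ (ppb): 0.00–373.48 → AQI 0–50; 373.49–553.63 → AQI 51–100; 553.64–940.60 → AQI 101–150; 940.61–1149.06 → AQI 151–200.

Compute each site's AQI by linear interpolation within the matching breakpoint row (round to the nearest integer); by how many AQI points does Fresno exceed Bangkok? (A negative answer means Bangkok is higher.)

-173

Fresno: 103.69 lies in 0.00–373.48, so I_lo=0, I_hi=50, C_lo=0.00, C_hi=373.48.
(50−0)/(373.48−0.00) × (103.69−0.00) + 0 = 50/373.48 × 103.69 + 0 ≈ 13.88 → 14.
Ulaanbaatar: 391.93 ∈ [373.49, 553.63] ↔ index [51, 100].
51 + (391.93−373.49)·(100−51)/(553.63−373.49) = 51 + 18.44·49/180.14 ≈ 56.02, so AQI = 56.
Bangkok: 1093.96 lies in 940.61–1149.06, so I_lo=151, I_hi=200, C_lo=940.61, C_hi=1149.06.
(200−151)/(1149.06−940.61) × (1093.96−940.61) + 151 = 49/208.45 × 153.35 + 151 ≈ 187.05 → 187.
Santiago: 1142.26 lies in 940.61–1149.06, so I_lo=151, I_hi=200, C_lo=940.61, C_hi=1149.06.
(200−151)/(1149.06−940.61) × (1142.26−940.61) + 151 = 49/208.45 × 201.65 + 151 ≈ 198.40 → 198.
AQIs: Fresno=14, Ulaanbaatar=56, Bangkok=187, Santiago=198. Fresno (14) − Bangkok (187) = -173.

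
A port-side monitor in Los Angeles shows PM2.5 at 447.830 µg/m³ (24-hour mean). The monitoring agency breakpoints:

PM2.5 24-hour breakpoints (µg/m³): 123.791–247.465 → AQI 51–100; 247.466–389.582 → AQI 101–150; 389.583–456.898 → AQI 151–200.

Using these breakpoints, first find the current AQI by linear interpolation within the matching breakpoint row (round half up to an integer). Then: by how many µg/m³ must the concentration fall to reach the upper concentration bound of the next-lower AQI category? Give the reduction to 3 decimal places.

PM2.5 447.830: bracket 389.583–456.898 → index 151–200; slope 49/67.315, offset 58.247.
AQI = 151 + 49/67.315·58.247 ≈ 193.40 ⇒ 193.
Current AQI 193 is in the Unhealthy range (151–200). The next-lower category tops out at AQI 150, whose upper concentration bound is 389.582 µg/m³.
Reduction needed = 447.830 − 389.582 = 58.248 µg/m³.

58.248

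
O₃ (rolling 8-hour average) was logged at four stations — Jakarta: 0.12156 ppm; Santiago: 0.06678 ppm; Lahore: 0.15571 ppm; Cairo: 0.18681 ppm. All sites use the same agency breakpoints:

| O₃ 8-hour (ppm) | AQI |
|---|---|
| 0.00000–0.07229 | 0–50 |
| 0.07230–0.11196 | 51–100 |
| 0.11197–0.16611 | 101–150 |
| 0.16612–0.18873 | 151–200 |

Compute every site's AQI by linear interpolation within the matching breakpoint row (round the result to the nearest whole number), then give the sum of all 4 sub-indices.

493

Jakarta: 0.12156 ∈ [0.11197, 0.16611] ↔ index [101, 150].
101 + (0.12156−0.11197)·(150−101)/(0.16611−0.11197) = 101 + 0.00959·49/0.05414 ≈ 109.68, so AQI = 110.
Santiago: row 0.00000–0.07229 (AQI 0–50). (50−0)·(0.06678−0.00000)/(0.07229−0.00000) + 0 = 50·0.06678/0.07229 + 0 ≈ 46.19 → 46.
Lahore: 0.15571 lies in 0.11197–0.16611, so I_lo=101, I_hi=150, C_lo=0.11197, C_hi=0.16611.
(150−101)/(0.16611−0.11197) × (0.15571−0.11197) + 101 = 49/0.05414 × 0.04374 + 101 ≈ 140.59 → 141.
Cairo: 0.18681 ∈ [0.16612, 0.18873] ↔ index [151, 200].
151 + (0.18681−0.16612)·(200−151)/(0.18873−0.16612) = 151 + 0.02069·49/0.02261 ≈ 195.84, so AQI = 196.
AQIs: Jakarta=110, Santiago=46, Lahore=141, Cairo=196. Sum = 110 + 46 + 141 + 196 = 493.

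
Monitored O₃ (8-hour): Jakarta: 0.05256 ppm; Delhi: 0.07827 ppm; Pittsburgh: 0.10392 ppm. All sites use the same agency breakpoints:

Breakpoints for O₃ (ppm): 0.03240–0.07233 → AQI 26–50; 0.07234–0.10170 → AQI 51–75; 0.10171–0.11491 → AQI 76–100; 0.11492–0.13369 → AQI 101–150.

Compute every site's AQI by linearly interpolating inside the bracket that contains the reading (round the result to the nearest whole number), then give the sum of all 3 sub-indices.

Jakarta: row 0.03240–0.07233 (AQI 26–50). (50−26)·(0.05256−0.03240)/(0.07233−0.03240) + 26 = 24·0.02016/0.03993 + 26 ≈ 38.12 → 38.
Delhi: 0.07827 ∈ [0.07234, 0.10170] ↔ index [51, 75].
51 + (0.07827−0.07234)·(75−51)/(0.10170−0.07234) = 51 + 0.00593·24/0.02936 ≈ 55.85, so AQI = 56.
Pittsburgh: row 0.10171–0.11491 (AQI 76–100). (100−76)·(0.10392−0.10171)/(0.11491−0.10171) + 76 = 24·0.00221/0.01320 + 76 ≈ 80.02 → 80.
AQIs: Jakarta=38, Delhi=56, Pittsburgh=80. Sum = 38 + 56 + 80 = 174.

174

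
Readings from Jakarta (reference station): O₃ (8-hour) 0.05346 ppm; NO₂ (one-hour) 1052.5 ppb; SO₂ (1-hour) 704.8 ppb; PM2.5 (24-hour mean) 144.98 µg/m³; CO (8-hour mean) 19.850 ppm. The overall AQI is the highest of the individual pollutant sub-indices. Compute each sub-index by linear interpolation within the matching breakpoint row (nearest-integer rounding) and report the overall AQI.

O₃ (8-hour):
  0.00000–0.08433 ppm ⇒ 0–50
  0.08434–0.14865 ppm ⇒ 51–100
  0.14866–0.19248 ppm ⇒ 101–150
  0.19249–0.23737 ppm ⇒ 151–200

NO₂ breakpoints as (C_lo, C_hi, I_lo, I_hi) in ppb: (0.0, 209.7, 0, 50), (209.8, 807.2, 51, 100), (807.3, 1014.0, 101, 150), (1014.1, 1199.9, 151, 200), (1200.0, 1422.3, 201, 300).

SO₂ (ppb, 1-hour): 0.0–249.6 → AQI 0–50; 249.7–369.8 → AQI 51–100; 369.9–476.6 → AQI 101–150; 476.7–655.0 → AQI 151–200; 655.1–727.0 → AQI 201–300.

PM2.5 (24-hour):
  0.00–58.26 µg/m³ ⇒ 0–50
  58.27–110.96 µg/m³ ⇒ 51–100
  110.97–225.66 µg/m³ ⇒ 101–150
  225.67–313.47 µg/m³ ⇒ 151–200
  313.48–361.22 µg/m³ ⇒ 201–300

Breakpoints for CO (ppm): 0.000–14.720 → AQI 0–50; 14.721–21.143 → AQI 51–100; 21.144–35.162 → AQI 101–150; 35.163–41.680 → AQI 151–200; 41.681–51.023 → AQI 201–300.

O₃: 0.05346 lies in 0.00000–0.08433, so I_lo=0, I_hi=50, C_lo=0.00000, C_hi=0.08433.
(50−0)/(0.08433−0.00000) × (0.05346−0.00000) + 0 = 50/0.08433 × 0.05346 + 0 ≈ 31.70 → 32.
NO₂: 1052.5 ∈ [1014.1, 1199.9] ↔ index [151, 200].
151 + (1052.5−1014.1)·(200−151)/(1199.9−1014.1) = 151 + 38.4·49/185.8 ≈ 161.13, so AQI = 161.
SO₂: 704.8 lies in 655.1–727.0, so I_lo=201, I_hi=300, C_lo=655.1, C_hi=727.0.
(300−201)/(727.0−655.1) × (704.8−655.1) + 201 = 99/71.9 × 49.7 + 201 ≈ 269.43 → 269.
PM2.5: 144.98 ∈ [110.97, 225.66] ↔ index [101, 150].
101 + (144.98−110.97)·(150−101)/(225.66−110.97) = 101 + 34.01·49/114.69 ≈ 115.53, so AQI = 116.
CO 19.850: bracket 14.721–21.143 → index 51–100; slope 49/6.422, offset 5.129.
AQI = 51 + 49/6.422·5.129 ≈ 90.13 ⇒ 90.
Sub-indices: O₃→32, NO₂→161, SO₂→269, PM2.5→116, CO→90. Overall AQI = max = 269; dominant pollutant is SO₂.

269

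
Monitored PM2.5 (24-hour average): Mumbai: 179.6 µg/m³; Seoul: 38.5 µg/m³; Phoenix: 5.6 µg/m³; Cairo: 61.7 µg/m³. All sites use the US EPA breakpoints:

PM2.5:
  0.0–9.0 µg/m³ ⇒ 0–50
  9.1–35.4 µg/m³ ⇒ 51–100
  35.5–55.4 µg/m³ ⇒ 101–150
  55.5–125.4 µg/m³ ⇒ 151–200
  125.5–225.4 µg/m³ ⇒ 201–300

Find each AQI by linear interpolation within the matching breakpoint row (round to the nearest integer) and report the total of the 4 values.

Mumbai: row 125.5–225.4 (AQI 201–300). (300−201)·(179.6−125.5)/(225.4−125.5) + 201 = 99·54.1/99.9 + 201 ≈ 254.61 → 255.
Seoul: 38.5 lies in 35.5–55.4, so I_lo=101, I_hi=150, C_lo=35.5, C_hi=55.4.
(150−101)/(55.4−35.5) × (38.5−35.5) + 101 = 49/19.9 × 3.0 + 101 ≈ 108.39 → 108.
Phoenix: 5.6 ∈ [0.0, 9.0] ↔ index [0, 50].
0 + (5.6−0.0)·(50−0)/(9.0−0.0) = 0 + 5.6·50/9.0 ≈ 31.11, so AQI = 31.
Cairo 61.7: bracket 55.5–125.4 → index 151–200; slope 49/69.9, offset 6.2.
AQI = 151 + 49/69.9·6.2 ≈ 155.35 ⇒ 155.
AQIs: Mumbai=255, Seoul=108, Phoenix=31, Cairo=155. Sum = 255 + 108 + 31 + 155 = 549.

549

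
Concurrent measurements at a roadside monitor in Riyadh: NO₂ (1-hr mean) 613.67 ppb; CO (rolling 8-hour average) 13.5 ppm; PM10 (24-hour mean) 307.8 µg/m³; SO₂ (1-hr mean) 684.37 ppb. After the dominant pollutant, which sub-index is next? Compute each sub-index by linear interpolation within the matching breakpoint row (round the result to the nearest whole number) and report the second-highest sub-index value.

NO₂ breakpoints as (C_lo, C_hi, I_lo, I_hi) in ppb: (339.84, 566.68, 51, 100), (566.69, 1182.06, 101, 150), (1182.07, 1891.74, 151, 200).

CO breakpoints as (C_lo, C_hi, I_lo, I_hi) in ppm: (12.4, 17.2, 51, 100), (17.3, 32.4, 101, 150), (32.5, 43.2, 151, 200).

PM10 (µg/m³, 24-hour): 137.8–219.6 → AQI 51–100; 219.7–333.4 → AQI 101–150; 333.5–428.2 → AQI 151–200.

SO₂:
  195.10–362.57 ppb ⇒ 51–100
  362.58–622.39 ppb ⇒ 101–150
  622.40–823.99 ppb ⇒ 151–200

NO₂ 613.67: bracket 566.69–1182.06 → index 101–150; slope 49/615.37, offset 46.98.
AQI = 101 + 49/615.37·46.98 ≈ 104.74 ⇒ 105.
CO 13.5: bracket 12.4–17.2 → index 51–100; slope 49/4.8, offset 1.1.
AQI = 51 + 49/4.8·1.1 ≈ 62.23 ⇒ 62.
PM10: row 219.7–333.4 (AQI 101–150). (150−101)·(307.8−219.7)/(333.4−219.7) + 101 = 49·88.1/113.7 + 101 ≈ 138.97 → 139.
SO₂: row 622.40–823.99 (AQI 151–200). (200−151)·(684.37−622.40)/(823.99−622.40) + 151 = 49·61.97/201.59 + 151 ≈ 166.06 → 166.
Sub-indices: NO₂→105, CO→62, PM10→139, SO₂→166. Ranked high→low: 166, 139, 105, 62. Second-highest sub-index = 139.

139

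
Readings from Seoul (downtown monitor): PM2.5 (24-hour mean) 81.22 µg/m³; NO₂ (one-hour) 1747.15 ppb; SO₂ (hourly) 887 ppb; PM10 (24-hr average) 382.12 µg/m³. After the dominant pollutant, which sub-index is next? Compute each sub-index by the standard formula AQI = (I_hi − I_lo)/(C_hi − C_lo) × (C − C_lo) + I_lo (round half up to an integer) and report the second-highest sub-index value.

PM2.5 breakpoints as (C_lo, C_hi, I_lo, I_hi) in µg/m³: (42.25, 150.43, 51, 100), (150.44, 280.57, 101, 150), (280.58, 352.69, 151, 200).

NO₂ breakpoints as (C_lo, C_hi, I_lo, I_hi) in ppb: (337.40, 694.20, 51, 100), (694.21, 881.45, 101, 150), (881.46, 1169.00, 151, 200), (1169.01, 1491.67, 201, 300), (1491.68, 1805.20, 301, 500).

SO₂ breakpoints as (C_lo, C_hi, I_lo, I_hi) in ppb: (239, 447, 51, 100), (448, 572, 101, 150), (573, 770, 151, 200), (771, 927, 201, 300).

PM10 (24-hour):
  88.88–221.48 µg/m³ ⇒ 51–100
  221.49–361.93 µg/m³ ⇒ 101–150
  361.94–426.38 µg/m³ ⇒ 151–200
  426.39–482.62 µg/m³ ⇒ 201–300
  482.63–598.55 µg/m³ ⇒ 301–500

PM2.5: 81.22 ∈ [42.25, 150.43] ↔ index [51, 100].
51 + (81.22−42.25)·(100−51)/(150.43−42.25) = 51 + 38.97·49/108.18 ≈ 68.65, so AQI = 69.
NO₂: 1747.15 ∈ [1491.68, 1805.20] ↔ index [301, 500].
301 + (1747.15−1491.68)·(500−301)/(1805.20−1491.68) = 301 + 255.47·199/313.52 ≈ 463.15, so AQI = 463.
SO₂ 887: bracket 771–927 → index 201–300; slope 99/156, offset 116.
AQI = 201 + 99/156·116 ≈ 274.62 ⇒ 275.
PM10: 382.12 lies in 361.94–426.38, so I_lo=151, I_hi=200, C_lo=361.94, C_hi=426.38.
(200−151)/(426.38−361.94) × (382.12−361.94) + 151 = 49/64.44 × 20.18 + 151 ≈ 166.34 → 166.
Sub-indices: PM2.5→69, NO₂→463, SO₂→275, PM10→166. Ranked high→low: 463, 275, 166, 69. Second-highest sub-index = 275.

275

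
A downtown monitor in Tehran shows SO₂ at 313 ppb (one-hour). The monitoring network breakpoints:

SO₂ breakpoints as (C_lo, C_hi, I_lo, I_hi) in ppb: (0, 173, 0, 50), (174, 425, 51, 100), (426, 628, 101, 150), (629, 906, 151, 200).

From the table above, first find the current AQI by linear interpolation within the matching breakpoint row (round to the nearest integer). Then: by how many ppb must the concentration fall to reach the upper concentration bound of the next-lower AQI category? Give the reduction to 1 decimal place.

140.0

SO₂: 313 lies in 174–425, so I_lo=51, I_hi=100, C_lo=174, C_hi=425.
(100−51)/(425−174) × (313−174) + 51 = 49/251 × 139 + 51 ≈ 78.14 → 78.
Current AQI 78 is in the Moderate range (51–100). The next-lower category tops out at AQI 50, whose upper concentration bound is 173 ppb.
Reduction needed = 313 − 173 = 140.0 ppb.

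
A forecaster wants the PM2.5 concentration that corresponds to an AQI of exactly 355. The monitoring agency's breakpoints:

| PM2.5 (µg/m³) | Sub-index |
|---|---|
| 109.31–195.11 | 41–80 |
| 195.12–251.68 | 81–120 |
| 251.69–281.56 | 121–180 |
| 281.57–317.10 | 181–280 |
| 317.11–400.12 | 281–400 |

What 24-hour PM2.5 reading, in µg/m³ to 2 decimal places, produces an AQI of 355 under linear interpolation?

AQI 355 lies in the 281–400 band, which corresponds to 317.11–400.12 µg/m³.
C = 317.11 + (355−281)×(400.12−317.11)/(400−281) = 317.11 + 74×83.01/119 ≈ 368.7297 µg/m³ → 368.73 µg/m³ to 2 dp.

368.73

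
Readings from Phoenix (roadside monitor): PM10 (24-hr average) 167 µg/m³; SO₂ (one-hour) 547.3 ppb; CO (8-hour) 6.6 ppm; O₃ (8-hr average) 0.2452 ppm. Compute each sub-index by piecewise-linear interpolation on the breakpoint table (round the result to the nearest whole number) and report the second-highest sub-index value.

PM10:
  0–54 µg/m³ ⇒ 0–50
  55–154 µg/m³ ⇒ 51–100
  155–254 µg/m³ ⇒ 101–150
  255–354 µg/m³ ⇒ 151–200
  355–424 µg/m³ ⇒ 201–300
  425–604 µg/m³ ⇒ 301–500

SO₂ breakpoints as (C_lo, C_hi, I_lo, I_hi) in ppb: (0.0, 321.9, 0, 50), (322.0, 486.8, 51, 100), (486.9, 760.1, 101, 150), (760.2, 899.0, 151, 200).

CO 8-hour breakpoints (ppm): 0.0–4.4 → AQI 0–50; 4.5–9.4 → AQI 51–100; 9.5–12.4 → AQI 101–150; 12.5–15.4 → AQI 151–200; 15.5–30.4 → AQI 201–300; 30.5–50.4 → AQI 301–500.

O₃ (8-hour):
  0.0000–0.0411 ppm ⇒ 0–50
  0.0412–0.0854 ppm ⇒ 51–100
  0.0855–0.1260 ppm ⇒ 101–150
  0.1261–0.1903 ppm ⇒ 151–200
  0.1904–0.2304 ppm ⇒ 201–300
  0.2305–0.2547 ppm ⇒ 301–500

PM10: 167 ∈ [155, 254] ↔ index [101, 150].
101 + (167−155)·(150−101)/(254−155) = 101 + 12·49/99 ≈ 106.94, so AQI = 107.
SO₂: 547.3 lies in 486.9–760.1, so I_lo=101, I_hi=150, C_lo=486.9, C_hi=760.1.
(150−101)/(760.1−486.9) × (547.3−486.9) + 101 = 49/273.2 × 60.4 + 101 ≈ 111.83 → 112.
CO: 6.6 lies in 4.5–9.4, so I_lo=51, I_hi=100, C_lo=4.5, C_hi=9.4.
(100−51)/(9.4−4.5) × (6.6−4.5) + 51 = 49/4.9 × 2.1 + 51 ≈ 72.00 → 72.
O₃ 0.2452: bracket 0.2305–0.2547 → index 301–500; slope 199/0.0242, offset 0.0147.
AQI = 301 + 199/0.0242·0.0147 ≈ 421.88 ⇒ 422.
Sub-indices: PM10→107, SO₂→112, CO→72, O₃→422. Ranked high→low: 422, 112, 107, 72. Second-highest sub-index = 112.

112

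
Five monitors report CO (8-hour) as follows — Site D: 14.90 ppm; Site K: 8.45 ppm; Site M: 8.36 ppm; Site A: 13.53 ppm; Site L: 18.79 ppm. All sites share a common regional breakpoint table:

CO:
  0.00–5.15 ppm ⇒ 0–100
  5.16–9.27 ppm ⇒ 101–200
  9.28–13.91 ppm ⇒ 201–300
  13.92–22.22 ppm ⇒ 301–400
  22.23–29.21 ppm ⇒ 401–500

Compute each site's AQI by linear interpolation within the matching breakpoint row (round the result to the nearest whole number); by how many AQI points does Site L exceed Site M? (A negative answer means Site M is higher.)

181

Site D 14.90: bracket 13.92–22.22 → index 301–400; slope 99/8.30, offset 0.98.
AQI = 301 + 99/8.30·0.98 ≈ 312.69 ⇒ 313.
Site K: row 5.16–9.27 (AQI 101–200). (200−101)·(8.45−5.16)/(9.27−5.16) + 101 = 99·3.29/4.11 + 101 ≈ 180.25 → 180.
Site M: 8.36 lies in 5.16–9.27, so I_lo=101, I_hi=200, C_lo=5.16, C_hi=9.27.
(200−101)/(9.27−5.16) × (8.36−5.16) + 101 = 99/4.11 × 3.20 + 101 ≈ 178.08 → 178.
Site A: 13.53 lies in 9.28–13.91, so I_lo=201, I_hi=300, C_lo=9.28, C_hi=13.91.
(300−201)/(13.91−9.28) × (13.53−9.28) + 201 = 99/4.63 × 4.25 + 201 ≈ 291.87 → 292.
Site L: row 13.92–22.22 (AQI 301–400). (400−301)·(18.79−13.92)/(22.22−13.92) + 301 = 99·4.87/8.30 + 301 ≈ 359.09 → 359.
AQIs: Site D=313, Site K=180, Site M=178, Site A=292, Site L=359. Site L (359) − Site M (178) = 181.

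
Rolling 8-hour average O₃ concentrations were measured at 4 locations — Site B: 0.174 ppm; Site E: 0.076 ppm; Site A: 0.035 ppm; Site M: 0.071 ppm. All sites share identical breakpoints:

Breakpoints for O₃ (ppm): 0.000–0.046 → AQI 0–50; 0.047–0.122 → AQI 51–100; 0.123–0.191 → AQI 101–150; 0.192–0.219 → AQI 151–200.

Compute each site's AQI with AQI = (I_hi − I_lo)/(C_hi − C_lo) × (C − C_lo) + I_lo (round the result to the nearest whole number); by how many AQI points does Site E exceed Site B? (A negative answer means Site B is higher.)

-68

Site B: 0.174 lies in 0.123–0.191, so I_lo=101, I_hi=150, C_lo=0.123, C_hi=0.191.
(150−101)/(0.191−0.123) × (0.174−0.123) + 101 = 49/0.068 × 0.051 + 101 ≈ 137.75 → 138.
Site E: 0.076 ∈ [0.047, 0.122] ↔ index [51, 100].
51 + (0.076−0.047)·(100−51)/(0.122−0.047) = 51 + 0.029·49/0.075 ≈ 69.95, so AQI = 70.
Site A: 0.035 lies in 0.000–0.046, so I_lo=0, I_hi=50, C_lo=0.000, C_hi=0.046.
(50−0)/(0.046−0.000) × (0.035−0.000) + 0 = 50/0.046 × 0.035 + 0 ≈ 38.04 → 38.
Site M: row 0.047–0.122 (AQI 51–100). (100−51)·(0.071−0.047)/(0.122−0.047) + 51 = 49·0.024/0.075 + 51 ≈ 66.68 → 67.
AQIs: Site B=138, Site E=70, Site A=38, Site M=67. Site E (70) − Site B (138) = -68.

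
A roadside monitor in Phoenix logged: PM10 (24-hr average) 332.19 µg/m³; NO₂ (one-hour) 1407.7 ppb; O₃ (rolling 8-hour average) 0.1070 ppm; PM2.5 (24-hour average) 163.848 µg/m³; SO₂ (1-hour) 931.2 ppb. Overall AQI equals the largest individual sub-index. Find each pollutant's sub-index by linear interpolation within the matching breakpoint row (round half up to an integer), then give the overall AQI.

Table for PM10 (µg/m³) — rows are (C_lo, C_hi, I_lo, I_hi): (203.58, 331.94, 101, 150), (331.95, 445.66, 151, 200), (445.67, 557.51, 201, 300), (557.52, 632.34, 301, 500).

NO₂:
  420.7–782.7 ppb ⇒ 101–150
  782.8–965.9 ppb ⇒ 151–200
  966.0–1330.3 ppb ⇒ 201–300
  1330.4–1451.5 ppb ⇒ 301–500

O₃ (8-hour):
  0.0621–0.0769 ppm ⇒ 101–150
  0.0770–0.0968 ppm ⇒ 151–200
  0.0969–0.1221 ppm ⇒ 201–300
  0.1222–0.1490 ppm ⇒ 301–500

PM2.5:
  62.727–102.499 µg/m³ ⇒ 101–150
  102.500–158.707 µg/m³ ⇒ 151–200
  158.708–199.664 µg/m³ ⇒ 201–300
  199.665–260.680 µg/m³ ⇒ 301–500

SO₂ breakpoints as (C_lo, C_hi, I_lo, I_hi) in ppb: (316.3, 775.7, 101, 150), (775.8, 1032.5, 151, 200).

PM10 332.19: bracket 331.95–445.66 → index 151–200; slope 49/113.71, offset 0.24.
AQI = 151 + 49/113.71·0.24 ≈ 151.10 ⇒ 151.
NO₂ 1407.7: bracket 1330.4–1451.5 → index 301–500; slope 199/121.1, offset 77.3.
AQI = 301 + 199/121.1·77.3 ≈ 428.02 ⇒ 428.
O₃ 0.1070: bracket 0.0969–0.1221 → index 201–300; slope 99/0.0252, offset 0.0101.
AQI = 201 + 99/0.0252·0.0101 ≈ 240.68 ⇒ 241.
PM2.5 163.848: bracket 158.708–199.664 → index 201–300; slope 99/40.956, offset 5.140.
AQI = 201 + 99/40.956·5.140 ≈ 213.42 ⇒ 213.
SO₂: row 775.8–1032.5 (AQI 151–200). (200−151)·(931.2−775.8)/(1032.5−775.8) + 151 = 49·155.4/256.7 + 151 ≈ 180.66 → 181.
Sub-indices: PM10→151, NO₂→428, O₃→241, PM2.5→213, SO₂→181. Overall AQI = max = 428; dominant pollutant is NO₂.
AQI 428: Hazardous.

428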